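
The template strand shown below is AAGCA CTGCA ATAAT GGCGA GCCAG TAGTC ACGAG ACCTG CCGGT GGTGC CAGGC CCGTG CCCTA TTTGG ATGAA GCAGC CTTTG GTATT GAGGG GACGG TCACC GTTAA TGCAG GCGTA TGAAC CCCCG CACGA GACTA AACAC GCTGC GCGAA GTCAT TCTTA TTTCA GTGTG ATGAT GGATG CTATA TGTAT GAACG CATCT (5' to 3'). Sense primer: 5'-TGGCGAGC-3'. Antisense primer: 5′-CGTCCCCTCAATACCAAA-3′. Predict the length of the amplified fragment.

85 bp

Scanning the template, TGGCGAGC occurs at positions 15–22; this primer anneals to the bottom strand there with its 3' end pointing downstream.
Taking the reverse complement of CGTCCCCTCAATACCAAA gives TTTGGTATTGAGGGGACG, found at positions 82–99 on the template; the primer anneals here to the top strand with its 3' end pointing upstream.
Amplicon spans positions 15–99: 85 bp.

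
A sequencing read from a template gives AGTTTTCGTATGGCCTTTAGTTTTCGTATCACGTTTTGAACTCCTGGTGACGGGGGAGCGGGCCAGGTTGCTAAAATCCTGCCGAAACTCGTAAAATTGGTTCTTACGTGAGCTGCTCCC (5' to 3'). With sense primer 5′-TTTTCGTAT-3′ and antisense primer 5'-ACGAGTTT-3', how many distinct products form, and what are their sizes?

Two products: 90 bp, 72 bp

The forward primer TTTTCGTAT matches the top strand at positions 3–11, 21–29.
The reverse primer's reverse complement is AAACTCGT, matching at positions 85–92.
Each forward site pairs with the reverse site to give a product ending at position 92: sizes 90, 72 bp.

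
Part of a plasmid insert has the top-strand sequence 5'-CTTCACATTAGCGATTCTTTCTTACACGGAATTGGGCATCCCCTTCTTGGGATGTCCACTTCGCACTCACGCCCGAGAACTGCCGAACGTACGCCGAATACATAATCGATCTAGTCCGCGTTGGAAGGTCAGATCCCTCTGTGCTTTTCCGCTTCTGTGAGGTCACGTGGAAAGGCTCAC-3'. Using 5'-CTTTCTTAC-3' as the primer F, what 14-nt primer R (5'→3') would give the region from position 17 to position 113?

The product's 3' end on the top strand is position 113.
The reverse primer anneals to the top strand over positions 100–113, i.e. to ACATAATCGATCTA.
Its sequence written 5'→3' is the reverse complement: TAGATCGATTATGT.

5'-TAGATCGATTATGT-3'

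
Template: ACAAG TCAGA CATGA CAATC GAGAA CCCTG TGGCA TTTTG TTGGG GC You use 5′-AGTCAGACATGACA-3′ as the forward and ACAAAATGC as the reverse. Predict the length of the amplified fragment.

38 bp

Forward primer AGTCAGACATGACA is found on the top strand at positions 4–17.
The reverse primer's reverse complement is GCATTTTGT, which matches the template at positions 33–41.
The product runs from position 4 to position 41, so its length is 41 − 4 + 1 = 38 bp.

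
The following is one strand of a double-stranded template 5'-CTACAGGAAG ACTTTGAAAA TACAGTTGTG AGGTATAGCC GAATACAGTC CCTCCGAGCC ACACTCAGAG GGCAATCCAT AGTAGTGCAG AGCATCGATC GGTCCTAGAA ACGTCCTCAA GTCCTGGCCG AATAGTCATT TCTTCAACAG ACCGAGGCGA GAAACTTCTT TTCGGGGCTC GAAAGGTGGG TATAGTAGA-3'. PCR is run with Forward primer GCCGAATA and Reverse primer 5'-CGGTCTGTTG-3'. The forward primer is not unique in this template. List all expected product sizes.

117 bp, 28 bp

The forward primer GCCGAATA matches the top strand at positions 38–45, 127–134.
The reverse primer's reverse complement is CAACAGACCG, matching at positions 145–154.
Each forward site pairs with the reverse site to give a product ending at position 154: sizes 117, 28 bp.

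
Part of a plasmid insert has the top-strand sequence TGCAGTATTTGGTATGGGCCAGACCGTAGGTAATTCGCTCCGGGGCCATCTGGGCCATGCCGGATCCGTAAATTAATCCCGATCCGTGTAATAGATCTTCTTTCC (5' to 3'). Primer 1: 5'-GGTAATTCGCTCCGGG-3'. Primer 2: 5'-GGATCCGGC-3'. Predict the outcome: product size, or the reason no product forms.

Primer 1 (GGTAATTCGCTCCGGG) matches the top strand at positions 29–44; it acts as a forward primer.
Primer 2's reverse complement is GCCGGATCC, matching the top strand at positions 59–67; it acts as a reverse primer.
The 3' ends face each other across positions 29–67, giving a 39 bp product.

Yes — a 39 bp product.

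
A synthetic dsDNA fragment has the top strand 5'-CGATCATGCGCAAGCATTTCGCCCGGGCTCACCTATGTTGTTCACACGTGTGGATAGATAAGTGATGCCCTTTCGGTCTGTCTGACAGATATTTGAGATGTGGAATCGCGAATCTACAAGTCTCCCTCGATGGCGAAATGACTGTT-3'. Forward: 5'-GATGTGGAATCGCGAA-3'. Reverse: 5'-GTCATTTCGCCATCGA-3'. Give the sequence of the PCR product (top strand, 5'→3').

5'-GATGTGGAATCGCGAATCTACAAGTCTCCCTCGATGGCGAAATGAC-3'

Forward primer GATGTGGAATCGCGAA is found on the top strand at positions 97–112.
The reverse primer's reverse complement is TCGATGGCGAAATGAC, which matches the template at positions 127–142.
The product is the template from position 97 through 142 (46 bp).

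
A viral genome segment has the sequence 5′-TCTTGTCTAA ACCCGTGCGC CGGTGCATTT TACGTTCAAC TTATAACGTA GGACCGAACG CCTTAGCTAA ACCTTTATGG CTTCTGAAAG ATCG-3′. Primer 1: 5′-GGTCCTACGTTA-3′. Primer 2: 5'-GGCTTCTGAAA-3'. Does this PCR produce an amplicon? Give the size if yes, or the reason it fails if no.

No product — the primers' 3' ends point away from each other.

Primer 1 (GGTCCTACGTTA) has reverse complement TAACGTAGGACC, which matches the top strand at positions 44–55; primer 1 anneals to the top strand there with its 3' end pointing upstream toward position 44.
Primer 2 (GGCTTCTGAAA) matches the top strand directly at positions 79–89; it anneals to the bottom strand with its 3' end pointing downstream toward position 89.
The 3' ends diverge (primer 1 extends toward position 1, primer 2 toward position 94), so the primers never converge on a shared product.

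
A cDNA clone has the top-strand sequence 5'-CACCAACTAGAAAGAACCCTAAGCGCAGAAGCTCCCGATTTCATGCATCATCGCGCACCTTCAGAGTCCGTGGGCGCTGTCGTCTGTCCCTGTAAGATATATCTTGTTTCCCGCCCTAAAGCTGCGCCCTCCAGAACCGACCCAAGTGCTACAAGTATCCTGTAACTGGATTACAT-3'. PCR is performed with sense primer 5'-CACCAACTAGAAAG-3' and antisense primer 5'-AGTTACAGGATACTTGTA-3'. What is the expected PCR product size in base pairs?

167 bp

Scanning the template, CACCAACTAGAAAG occurs at positions 1–14; this primer anneals to the bottom strand there with its 3' end pointing downstream.
Reverse complement of the reverse primer: TACAAGTATCCTGTAACT. This occurs on the top strand at positions 150–167.
Amplicon spans positions 1–167: 167 bp.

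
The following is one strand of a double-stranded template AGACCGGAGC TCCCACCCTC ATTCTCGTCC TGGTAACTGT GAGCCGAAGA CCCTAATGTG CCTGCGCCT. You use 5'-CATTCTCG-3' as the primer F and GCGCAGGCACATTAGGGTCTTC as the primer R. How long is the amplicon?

48 bp

The forward primer matches the template at positions 20–27.
The reverse primer's reverse complement is GAAGACCCTAATGTGCCTGCGC, which matches the template at positions 46–67.
Product length = (reverse-primer end) − (forward-primer start) + 1 = 67 − 20 + 1 = 48 bp.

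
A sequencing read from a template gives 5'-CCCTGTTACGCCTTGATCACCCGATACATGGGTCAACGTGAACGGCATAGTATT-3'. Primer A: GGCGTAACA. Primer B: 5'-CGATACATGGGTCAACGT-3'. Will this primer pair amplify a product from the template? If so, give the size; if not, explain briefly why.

No product — the primers' 3' ends point away from each other.

Primer A (GGCGTAACA) has reverse complement TGTTACGCC, which matches the top strand at positions 4–12; primer A anneals to the top strand there with its 3' end pointing upstream toward position 4.
Primer B (CGATACATGGGTCAACGT) matches the top strand directly at positions 22–39; it anneals to the bottom strand with its 3' end pointing downstream toward position 39.
The 3' ends diverge (primer A extends toward position 1, primer B toward position 54), so the primers never converge on a shared product.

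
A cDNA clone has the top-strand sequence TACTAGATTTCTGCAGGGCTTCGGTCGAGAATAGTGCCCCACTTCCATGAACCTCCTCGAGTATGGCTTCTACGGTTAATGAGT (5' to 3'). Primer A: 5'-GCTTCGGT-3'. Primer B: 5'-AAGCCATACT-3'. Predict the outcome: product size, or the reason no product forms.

Yes — a 52 bp product.

Primer A (GCTTCGGT) matches the top strand at positions 18–25; it acts as a forward primer.
Primer B's reverse complement is AGTATGGCTT, matching the top strand at positions 60–69; it acts as a reverse primer.
The 3' ends face each other across positions 18–69, giving a 52 bp product.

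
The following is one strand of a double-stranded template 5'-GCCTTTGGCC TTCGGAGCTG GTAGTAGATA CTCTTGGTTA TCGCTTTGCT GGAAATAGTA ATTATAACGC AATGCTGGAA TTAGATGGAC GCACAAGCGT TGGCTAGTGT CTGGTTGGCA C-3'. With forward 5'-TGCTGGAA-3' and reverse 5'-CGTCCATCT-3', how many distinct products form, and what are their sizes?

The forward primer TGCTGGAA matches the top strand at positions 47–54, 73–80.
The reverse primer's reverse complement is AGATGGACG, matching at positions 83–91.
Each forward site pairs with the reverse site to give a product ending at position 91: sizes 45, 19 bp.

Two products: 45 bp, 19 bp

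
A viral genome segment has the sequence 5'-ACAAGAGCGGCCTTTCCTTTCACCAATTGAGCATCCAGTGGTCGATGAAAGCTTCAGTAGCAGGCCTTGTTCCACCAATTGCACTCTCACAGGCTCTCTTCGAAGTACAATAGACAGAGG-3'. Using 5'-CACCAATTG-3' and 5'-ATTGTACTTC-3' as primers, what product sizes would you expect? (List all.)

The forward primer CACCAATTG matches the top strand at positions 21–29, 73–81.
The reverse primer's reverse complement is GAAGTACAAT, matching at positions 102–111.
Each forward site pairs with the reverse site to give a product ending at position 111: sizes 91, 39 bp.

91 bp, 39 bp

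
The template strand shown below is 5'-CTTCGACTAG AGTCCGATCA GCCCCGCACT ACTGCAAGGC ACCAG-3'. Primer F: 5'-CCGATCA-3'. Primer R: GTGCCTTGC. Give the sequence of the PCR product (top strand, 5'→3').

5'-CCGATCAGCCCCGCACTACTGCAAGGCAC-3'

The forward primer matches the template at positions 14–20.
The reverse primer's reverse complement is GCAAGGCAC, which matches the template at positions 34–42.
The product is the template from position 14 through 42 (29 bp).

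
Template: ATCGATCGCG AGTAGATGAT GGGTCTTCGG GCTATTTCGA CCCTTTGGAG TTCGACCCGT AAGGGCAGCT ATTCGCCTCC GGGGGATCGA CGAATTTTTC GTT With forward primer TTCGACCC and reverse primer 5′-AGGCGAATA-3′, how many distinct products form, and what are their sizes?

The forward primer TTCGACCC matches the top strand at positions 36–43, 51–58.
The reverse primer's reverse complement is TATTCGCCT, matching at positions 70–78.
Each forward site pairs with the reverse site to give a product ending at position 78: sizes 43, 28 bp.

Two products: 43 bp, 28 bp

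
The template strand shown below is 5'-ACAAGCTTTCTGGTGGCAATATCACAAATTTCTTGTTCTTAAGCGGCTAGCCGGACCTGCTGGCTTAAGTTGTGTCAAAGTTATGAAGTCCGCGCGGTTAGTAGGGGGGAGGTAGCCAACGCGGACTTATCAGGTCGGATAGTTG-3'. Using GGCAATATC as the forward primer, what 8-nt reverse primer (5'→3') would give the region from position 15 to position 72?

5'-CAACTTAA-3'

The product's 3' end on the top strand is position 72.
The reverse primer anneals to the top strand over positions 65–72, i.e. to TTAAGTTG.
Its sequence written 5'→3' is the reverse complement: CAACTTAA.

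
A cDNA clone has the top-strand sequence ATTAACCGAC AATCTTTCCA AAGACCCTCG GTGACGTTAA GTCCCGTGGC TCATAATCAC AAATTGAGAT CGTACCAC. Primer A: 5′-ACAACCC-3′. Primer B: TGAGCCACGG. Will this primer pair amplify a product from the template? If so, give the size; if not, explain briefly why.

Primer A (ACAACCC) does not match the top strand, and its reverse complement GGGTTGT does not match either.
With no annealing site for primer A, no amplification occurs.

No product — primer A has no binding site in the template.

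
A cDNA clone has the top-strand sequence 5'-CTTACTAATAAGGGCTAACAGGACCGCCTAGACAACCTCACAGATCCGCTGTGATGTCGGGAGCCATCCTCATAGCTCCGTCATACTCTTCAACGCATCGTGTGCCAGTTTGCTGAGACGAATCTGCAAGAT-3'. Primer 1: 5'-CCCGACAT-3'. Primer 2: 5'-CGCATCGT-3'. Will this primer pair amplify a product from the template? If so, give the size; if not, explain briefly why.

Primer 1 (CCCGACAT) has reverse complement ATGTCGGG, which matches the top strand at positions 54–61; primer 1 anneals to the top strand there with its 3' end pointing upstream toward position 54.
Primer 2 (CGCATCGT) matches the top strand directly at positions 94–101; it anneals to the bottom strand with its 3' end pointing downstream toward position 101.
The 3' ends diverge (primer 1 extends toward position 1, primer 2 toward position 132), so the primers never converge on a shared product.

No product — the primers' 3' ends point away from each other.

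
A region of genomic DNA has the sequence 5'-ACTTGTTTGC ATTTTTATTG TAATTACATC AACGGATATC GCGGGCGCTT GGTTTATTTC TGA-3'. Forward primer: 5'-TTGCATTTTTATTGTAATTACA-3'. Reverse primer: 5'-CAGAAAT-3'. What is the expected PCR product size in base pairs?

Scanning the template, TTGCATTTTTATTGTAATTACA occurs at positions 7–28; this primer anneals to the bottom strand there with its 3' end pointing downstream.
Taking the reverse complement of CAGAAAT gives ATTTCTG, found at positions 56–62 on the template; the primer anneals here to the top strand with its 3' end pointing upstream.
The product runs from position 7 to position 62, so its length is 62 − 7 + 1 = 56 bp.

56 bp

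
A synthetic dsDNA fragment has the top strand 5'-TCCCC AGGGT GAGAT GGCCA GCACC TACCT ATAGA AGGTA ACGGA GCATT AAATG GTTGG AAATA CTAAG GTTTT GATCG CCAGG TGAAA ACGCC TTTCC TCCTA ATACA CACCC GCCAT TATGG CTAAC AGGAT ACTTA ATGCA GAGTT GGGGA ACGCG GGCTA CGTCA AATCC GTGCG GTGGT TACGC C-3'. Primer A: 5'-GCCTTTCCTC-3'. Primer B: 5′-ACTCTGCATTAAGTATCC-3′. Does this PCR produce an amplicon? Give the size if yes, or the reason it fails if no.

Yes — a 57 bp product.

Primer A (GCCTTTCCTC) matches the top strand at positions 93–102; it acts as a forward primer.
Primer B's reverse complement is GGATACTTAATGCAGAGT, matching the top strand at positions 132–149; it acts as a reverse primer.
The 3' ends face each other across positions 93–149, giving a 57 bp product.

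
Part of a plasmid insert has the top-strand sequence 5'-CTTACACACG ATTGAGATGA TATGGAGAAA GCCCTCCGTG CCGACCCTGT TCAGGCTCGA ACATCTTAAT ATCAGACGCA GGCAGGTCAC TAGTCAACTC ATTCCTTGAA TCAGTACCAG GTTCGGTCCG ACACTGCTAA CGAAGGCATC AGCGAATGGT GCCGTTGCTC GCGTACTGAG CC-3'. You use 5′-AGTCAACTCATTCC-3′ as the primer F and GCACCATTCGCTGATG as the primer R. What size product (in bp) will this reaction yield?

Scanning the template, AGTCAACTCATTCC occurs at positions 92–105; this primer anneals to the bottom strand there with its 3' end pointing downstream.
Reverse complement of the reverse primer: CATCAGCGAATGGTGC. This occurs on the top strand at positions 147–162.
The product runs from position 92 to position 162, so its length is 162 − 92 + 1 = 71 bp.

71 bp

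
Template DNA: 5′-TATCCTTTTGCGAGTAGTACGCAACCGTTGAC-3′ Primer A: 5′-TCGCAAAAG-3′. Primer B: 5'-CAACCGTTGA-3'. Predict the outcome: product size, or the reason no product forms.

No product — the primers' 3' ends point away from each other.

Primer A (TCGCAAAAG) has reverse complement CTTTTGCGA, which matches the top strand at positions 5–13; primer A anneals to the top strand there with its 3' end pointing upstream toward position 5.
Primer B (CAACCGTTGA) matches the top strand directly at positions 22–31; it anneals to the bottom strand with its 3' end pointing downstream toward position 31.
The 3' ends diverge (primer A extends toward position 1, primer B toward position 32), so the primers never converge on a shared product.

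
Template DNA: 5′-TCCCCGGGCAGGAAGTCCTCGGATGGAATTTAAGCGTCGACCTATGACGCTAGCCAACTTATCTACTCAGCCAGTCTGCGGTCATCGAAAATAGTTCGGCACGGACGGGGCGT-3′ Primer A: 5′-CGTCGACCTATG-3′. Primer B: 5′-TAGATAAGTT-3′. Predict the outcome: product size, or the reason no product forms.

Yes — a 31 bp product.

Primer A (CGTCGACCTATG) matches the top strand at positions 35–46; it acts as a forward primer.
Primer B's reverse complement is AACTTATCTA, matching the top strand at positions 56–65; it acts as a reverse primer.
The 3' ends face each other across positions 35–65, giving a 31 bp product.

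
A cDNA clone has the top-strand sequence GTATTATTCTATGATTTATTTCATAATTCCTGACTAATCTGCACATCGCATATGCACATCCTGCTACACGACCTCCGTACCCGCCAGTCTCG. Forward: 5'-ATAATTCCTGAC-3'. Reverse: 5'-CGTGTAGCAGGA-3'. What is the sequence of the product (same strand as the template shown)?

The forward primer matches the template at positions 23–34.
The reverse primer's reverse complement is TCCTGCTACACG, which matches the template at positions 59–70.
The product is the template from position 23 through 70 (48 bp).

5'-ATAATTCCTGACTAATCTGCACATCGCATATGCACATCCTGCTACACG-3'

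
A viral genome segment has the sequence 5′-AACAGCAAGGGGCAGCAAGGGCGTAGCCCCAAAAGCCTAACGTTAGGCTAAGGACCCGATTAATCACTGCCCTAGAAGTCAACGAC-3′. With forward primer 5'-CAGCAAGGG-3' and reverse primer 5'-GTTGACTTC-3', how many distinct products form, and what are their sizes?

The forward primer CAGCAAGGG matches the top strand at positions 3–11, 13–21.
The reverse primer's reverse complement is GAAGTCAAC, matching at positions 75–83.
Each forward site pairs with the reverse site to give a product ending at position 83: sizes 81, 71 bp.

Two products: 81 bp, 71 bp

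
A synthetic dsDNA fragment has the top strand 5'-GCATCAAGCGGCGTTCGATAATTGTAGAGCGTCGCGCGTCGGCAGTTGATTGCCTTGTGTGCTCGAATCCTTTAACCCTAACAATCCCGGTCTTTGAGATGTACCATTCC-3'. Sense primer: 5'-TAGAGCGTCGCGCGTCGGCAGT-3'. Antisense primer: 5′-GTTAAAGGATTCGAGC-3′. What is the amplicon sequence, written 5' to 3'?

5'-TAGAGCGTCGCGCGTCGGCAGTTGATTGCCTTGTGTGCTCGAATCCTTTAAC-3'

Forward primer TAGAGCGTCGCGCGTCGGCAGT is found on the top strand at positions 25–46.
Taking the reverse complement of GTTAAAGGATTCGAGC gives GCTCGAATCCTTTAAC, found at positions 61–76 on the template; the primer anneals here to the top strand with its 3' end pointing upstream.
The product is the template from position 25 through 76 (52 bp).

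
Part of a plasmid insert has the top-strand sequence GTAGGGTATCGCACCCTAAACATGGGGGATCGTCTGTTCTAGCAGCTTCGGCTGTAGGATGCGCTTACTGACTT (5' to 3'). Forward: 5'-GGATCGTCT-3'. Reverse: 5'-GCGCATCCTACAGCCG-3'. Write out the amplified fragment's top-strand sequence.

5'-GGATCGTCTGTTCTAGCAGCTTCGGCTGTAGGATGCGC-3'

Forward primer GGATCGTCT is found on the top strand at positions 27–35.
Taking the reverse complement of GCGCATCCTACAGCCG gives CGGCTGTAGGATGCGC, found at positions 49–64 on the template; the primer anneals here to the top strand with its 3' end pointing upstream.
The product is the template from position 27 through 64 (38 bp).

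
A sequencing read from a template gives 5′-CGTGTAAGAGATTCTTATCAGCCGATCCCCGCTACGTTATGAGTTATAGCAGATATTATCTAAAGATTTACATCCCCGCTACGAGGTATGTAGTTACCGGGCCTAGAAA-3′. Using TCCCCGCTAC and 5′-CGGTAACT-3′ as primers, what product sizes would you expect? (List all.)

The forward primer TCCCCGCTAC matches the top strand at positions 26–35, 73–82.
The reverse primer's reverse complement is AGTTACCG, matching at positions 92–99.
Each forward site pairs with the reverse site to give a product ending at position 99: sizes 74, 27 bp.

74 bp, 27 bp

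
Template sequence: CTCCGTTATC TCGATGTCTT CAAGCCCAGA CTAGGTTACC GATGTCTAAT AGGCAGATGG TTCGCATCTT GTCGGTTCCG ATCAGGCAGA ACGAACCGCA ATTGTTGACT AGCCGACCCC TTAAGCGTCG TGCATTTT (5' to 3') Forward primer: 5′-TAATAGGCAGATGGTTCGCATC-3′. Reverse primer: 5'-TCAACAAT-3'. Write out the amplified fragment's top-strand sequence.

Scanning the template, TAATAGGCAGATGGTTCGCATC occurs at positions 47–68; this primer anneals to the bottom strand there with its 3' end pointing downstream.
The reverse primer's reverse complement is ATTGTTGA, which matches the template at positions 101–108.
The product is the template from position 47 through 108 (62 bp).

5'-TAATAGGCAGATGGTTCGCATCTTGTCGGTTCCGATCAGGCAGAACGAACCGCAATTGTTGA-3'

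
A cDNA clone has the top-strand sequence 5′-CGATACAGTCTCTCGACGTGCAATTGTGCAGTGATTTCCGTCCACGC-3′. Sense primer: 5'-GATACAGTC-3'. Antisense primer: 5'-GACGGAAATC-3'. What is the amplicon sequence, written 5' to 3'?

The forward primer matches the template at positions 2–10.
Taking the reverse complement of GACGGAAATC gives GATTTCCGTC, found at positions 33–42 on the template; the primer anneals here to the top strand with its 3' end pointing upstream.
The product is the template from position 2 through 42 (41 bp).

5'-GATACAGTCTCTCGACGTGCAATTGTGCAGTGATTTCCGTC-3'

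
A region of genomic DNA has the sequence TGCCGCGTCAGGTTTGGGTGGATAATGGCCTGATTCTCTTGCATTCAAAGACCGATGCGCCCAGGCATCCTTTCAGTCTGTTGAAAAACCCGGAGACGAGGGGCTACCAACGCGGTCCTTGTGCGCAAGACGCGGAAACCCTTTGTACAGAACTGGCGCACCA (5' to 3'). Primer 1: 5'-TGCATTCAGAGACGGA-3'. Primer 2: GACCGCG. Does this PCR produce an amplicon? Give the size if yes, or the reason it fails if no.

No product — primer 1 has no binding site in the template.

Primer 1 (TGCATTCAGAGACGGA) does not match the top strand, and its reverse complement TCCGTCTCTGAATGCA does not match either.
With no annealing site for primer 1, no amplification occurs.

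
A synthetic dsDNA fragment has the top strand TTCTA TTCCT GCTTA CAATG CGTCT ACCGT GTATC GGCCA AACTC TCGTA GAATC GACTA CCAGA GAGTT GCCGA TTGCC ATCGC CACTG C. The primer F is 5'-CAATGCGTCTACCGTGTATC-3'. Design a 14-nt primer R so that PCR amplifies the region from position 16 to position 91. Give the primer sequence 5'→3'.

5'-GCAGTGGCGATGGC-3'

The product's 3' end on the top strand is position 91.
The reverse primer anneals to the top strand over positions 78–91, i.e. to GCCATCGCCACTGC.
Its sequence written 5'→3' is the reverse complement: GCAGTGGCGATGGC.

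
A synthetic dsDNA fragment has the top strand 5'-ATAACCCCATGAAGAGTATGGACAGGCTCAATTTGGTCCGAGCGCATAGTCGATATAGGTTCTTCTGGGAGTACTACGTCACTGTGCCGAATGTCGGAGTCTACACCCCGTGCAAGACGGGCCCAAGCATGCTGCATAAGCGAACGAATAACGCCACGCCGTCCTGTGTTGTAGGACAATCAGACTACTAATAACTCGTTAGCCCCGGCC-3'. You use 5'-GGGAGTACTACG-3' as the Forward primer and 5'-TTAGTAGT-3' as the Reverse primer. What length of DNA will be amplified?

Scanning the template, GGGAGTACTACG occurs at positions 67–78; this primer anneals to the bottom strand there with its 3' end pointing downstream.
The reverse primer's reverse complement is ACTACTAA, which matches the template at positions 184–191.
Amplicon spans positions 67–191: 125 bp.

125 bp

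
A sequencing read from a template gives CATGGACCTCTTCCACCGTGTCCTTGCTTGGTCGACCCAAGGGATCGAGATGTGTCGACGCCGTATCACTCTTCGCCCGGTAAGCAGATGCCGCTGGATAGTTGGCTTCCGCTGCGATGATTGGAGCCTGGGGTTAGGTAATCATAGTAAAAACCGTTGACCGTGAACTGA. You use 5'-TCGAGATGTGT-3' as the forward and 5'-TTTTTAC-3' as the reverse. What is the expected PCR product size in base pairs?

109 bp

The forward primer matches the template at positions 45–55.
The reverse primer's reverse complement is GTAAAAA, which matches the template at positions 147–153.
Amplicon spans positions 45–153: 109 bp.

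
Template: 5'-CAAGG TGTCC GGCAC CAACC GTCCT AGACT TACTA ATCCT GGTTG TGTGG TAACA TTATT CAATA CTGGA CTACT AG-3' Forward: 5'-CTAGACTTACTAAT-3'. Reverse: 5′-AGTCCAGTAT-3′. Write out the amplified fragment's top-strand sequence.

Scanning the template, CTAGACTTACTAAT occurs at positions 24–37; this primer anneals to the bottom strand there with its 3' end pointing downstream.
The reverse primer's reverse complement is ATACTGGACT, which matches the template at positions 63–72.
The product is the template from position 24 through 72 (49 bp).

5'-CTAGACTTACTAATCCTGGTTGTGTGGTAACATTATTCAATACTGGACT-3'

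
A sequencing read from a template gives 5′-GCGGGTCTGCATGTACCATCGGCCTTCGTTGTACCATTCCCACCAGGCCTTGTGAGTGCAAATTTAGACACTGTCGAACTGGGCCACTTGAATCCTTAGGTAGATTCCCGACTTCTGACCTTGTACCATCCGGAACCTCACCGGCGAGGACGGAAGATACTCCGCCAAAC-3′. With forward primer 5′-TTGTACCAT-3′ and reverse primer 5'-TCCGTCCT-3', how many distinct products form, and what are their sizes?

The forward primer TTGTACCAT matches the top strand at positions 29–37, 121–129.
The reverse primer's reverse complement is AGGACGGA, matching at positions 147–154.
Each forward site pairs with the reverse site to give a product ending at position 154: sizes 126, 34 bp.

Two products: 126 bp, 34 bp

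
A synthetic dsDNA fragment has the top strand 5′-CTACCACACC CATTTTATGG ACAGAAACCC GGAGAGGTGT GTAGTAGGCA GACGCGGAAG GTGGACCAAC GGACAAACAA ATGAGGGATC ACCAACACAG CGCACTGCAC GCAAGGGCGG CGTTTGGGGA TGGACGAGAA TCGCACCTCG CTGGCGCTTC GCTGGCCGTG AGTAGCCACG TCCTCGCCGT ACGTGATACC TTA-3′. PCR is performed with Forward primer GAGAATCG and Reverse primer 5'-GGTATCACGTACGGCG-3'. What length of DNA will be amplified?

Scanning the template, GAGAATCG occurs at positions 136–143; this primer anneals to the bottom strand there with its 3' end pointing downstream.
Taking the reverse complement of GGTATCACGTACGGCG gives CGCCGTACGTGATACC, found at positions 185–200 on the template; the primer anneals here to the top strand with its 3' end pointing upstream.
Amplicon spans positions 136–200: 65 bp.

65 bp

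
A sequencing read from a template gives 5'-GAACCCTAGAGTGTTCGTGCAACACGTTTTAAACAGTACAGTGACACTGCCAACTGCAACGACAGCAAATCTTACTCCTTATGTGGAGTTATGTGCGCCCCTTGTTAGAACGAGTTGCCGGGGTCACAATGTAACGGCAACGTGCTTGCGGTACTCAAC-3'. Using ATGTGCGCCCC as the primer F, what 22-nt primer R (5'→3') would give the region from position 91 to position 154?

The product's 3' end on the top strand is position 154.
The reverse primer anneals to the top strand over positions 133–154, i.e. to AACGGCAACGTGCTTGCGGTAC.
Its sequence written 5'→3' is the reverse complement: GTACCGCAAGCACGTTGCCGTT.

5'-GTACCGCAAGCACGTTGCCGTT-3'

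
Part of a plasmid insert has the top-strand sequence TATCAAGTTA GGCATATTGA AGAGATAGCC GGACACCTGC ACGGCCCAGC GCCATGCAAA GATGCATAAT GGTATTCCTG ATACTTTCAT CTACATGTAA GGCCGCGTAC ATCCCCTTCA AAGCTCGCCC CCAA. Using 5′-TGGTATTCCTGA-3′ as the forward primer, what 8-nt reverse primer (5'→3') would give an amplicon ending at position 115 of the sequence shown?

The forward primer binds at positions 70–81; the product's 3' end on the top strand is position 115.
The reverse primer anneals to the top strand over positions 108–115, i.e. to TACATCCC.
Its sequence written 5'→3' is the reverse complement: GGGATGTA.

5'-GGGATGTA-3'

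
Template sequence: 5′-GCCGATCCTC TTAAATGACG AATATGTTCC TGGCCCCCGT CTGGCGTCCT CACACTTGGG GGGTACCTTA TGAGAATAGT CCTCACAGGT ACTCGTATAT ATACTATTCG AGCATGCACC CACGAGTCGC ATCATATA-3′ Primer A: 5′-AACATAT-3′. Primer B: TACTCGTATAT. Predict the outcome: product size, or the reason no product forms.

Primer A (AACATAT) has reverse complement ATATGTT, which matches the top strand at positions 22–28; primer A anneals to the top strand there with its 3' end pointing upstream toward position 22.
Primer B (TACTCGTATAT) matches the top strand directly at positions 90–100; it anneals to the bottom strand with its 3' end pointing downstream toward position 100.
The 3' ends diverge (primer A extends toward position 1, primer B toward position 138), so the primers never converge on a shared product.

No product — the primers' 3' ends point away from each other.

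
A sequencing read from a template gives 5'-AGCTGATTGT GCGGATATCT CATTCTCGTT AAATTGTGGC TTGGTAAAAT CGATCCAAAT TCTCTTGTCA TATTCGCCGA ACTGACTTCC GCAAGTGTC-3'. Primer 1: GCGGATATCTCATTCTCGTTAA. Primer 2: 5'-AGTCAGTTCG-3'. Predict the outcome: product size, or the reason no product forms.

Yes — a 77 bp product.

Primer 1 (GCGGATATCTCATTCTCGTTAA) matches the top strand at positions 11–32; it acts as a forward primer.
Primer 2's reverse complement is CGAACTGACT, matching the top strand at positions 78–87; it acts as a reverse primer.
The 3' ends face each other across positions 11–87, giving a 77 bp product.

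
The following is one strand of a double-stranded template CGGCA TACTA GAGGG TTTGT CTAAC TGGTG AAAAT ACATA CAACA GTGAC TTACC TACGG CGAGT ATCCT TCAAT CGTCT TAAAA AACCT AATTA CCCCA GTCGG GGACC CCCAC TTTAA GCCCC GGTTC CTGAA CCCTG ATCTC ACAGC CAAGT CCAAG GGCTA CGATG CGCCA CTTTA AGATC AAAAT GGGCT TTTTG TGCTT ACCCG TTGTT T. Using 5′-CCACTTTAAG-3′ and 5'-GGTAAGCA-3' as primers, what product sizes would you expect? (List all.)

97 bp, 36 bp

The forward primer CCACTTTAAG matches the top strand at positions 112–121, 173–182.
The reverse primer's reverse complement is TGCTTACC, matching at positions 201–208.
Each forward site pairs with the reverse site to give a product ending at position 208: sizes 97, 36 bp.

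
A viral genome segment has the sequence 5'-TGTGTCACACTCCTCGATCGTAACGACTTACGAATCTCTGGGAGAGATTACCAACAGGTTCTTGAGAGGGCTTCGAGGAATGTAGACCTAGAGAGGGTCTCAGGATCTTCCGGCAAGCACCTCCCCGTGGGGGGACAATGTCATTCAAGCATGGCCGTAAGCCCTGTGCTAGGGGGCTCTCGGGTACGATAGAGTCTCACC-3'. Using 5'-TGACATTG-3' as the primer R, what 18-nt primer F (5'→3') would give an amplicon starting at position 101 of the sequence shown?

5'-CAGGATCTTCCGGCAAGC-3'

The reverse primer's reverse complement CAATGTCA matches the template at positions 136–143; the product starts at position 101.
The forward primer is identical to the top strand over positions 101–118: CAGGATCTTCCGGCAAGC.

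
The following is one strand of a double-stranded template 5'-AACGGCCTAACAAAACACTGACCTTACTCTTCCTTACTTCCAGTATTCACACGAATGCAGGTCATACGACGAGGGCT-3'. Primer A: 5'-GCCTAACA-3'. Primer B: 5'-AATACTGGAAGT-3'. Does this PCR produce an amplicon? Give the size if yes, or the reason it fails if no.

Yes — a 43 bp product.

Primer A (GCCTAACA) matches the top strand at positions 5–12; it acts as a forward primer.
Primer B's reverse complement is ACTTCCAGTATT, matching the top strand at positions 36–47; it acts as a reverse primer.
The 3' ends face each other across positions 5–47, giving a 43 bp product.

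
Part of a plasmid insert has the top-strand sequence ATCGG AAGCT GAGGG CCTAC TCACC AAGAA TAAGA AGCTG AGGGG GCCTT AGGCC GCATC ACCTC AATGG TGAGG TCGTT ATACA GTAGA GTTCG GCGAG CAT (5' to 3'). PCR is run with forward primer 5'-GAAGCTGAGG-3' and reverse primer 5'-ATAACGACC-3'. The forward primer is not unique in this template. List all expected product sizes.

78 bp, 49 bp

The forward primer GAAGCTGAGG matches the top strand at positions 5–14, 34–43.
The reverse primer's reverse complement is GGTCGTTAT, matching at positions 74–82.
Each forward site pairs with the reverse site to give a product ending at position 82: sizes 78, 49 bp.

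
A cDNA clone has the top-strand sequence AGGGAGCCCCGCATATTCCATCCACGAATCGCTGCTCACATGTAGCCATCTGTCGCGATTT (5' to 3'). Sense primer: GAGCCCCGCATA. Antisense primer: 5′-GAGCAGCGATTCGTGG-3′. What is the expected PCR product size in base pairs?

34 bp

Scanning the template, GAGCCCCGCATA occurs at positions 4–15; this primer anneals to the bottom strand there with its 3' end pointing downstream.
The reverse primer's reverse complement is CCACGAATCGCTGCTC, which matches the template at positions 22–37.
Amplicon spans positions 4–37: 34 bp.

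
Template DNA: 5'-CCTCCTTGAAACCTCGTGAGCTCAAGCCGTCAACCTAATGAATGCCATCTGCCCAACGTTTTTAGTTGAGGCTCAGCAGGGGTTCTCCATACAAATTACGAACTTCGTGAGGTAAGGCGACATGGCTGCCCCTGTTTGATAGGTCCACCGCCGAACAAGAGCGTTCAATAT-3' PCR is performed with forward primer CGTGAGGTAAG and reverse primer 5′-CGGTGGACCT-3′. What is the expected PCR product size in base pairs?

Scanning the template, CGTGAGGTAAG occurs at positions 106–116; this primer anneals to the bottom strand there with its 3' end pointing downstream.
The reverse primer's reverse complement is AGGTCCACCG, which matches the template at positions 141–150.
Product length = (reverse-primer end) − (forward-primer start) + 1 = 150 − 106 + 1 = 45 bp.

45 bp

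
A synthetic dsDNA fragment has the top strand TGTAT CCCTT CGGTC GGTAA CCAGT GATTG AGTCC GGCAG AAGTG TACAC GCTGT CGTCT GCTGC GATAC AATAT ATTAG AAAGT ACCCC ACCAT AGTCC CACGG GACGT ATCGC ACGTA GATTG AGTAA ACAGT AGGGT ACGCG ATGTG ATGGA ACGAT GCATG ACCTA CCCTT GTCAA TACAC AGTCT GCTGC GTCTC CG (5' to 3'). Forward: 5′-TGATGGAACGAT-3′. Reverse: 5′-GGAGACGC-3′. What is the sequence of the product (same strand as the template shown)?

5'-TGATGGAACGATGCATGACCTACCCTTGTCAATACACAGTCTGCTGCGTCTCC-3'

Scanning the template, TGATGGAACGAT occurs at positions 149–160; this primer anneals to the bottom strand there with its 3' end pointing downstream.
Taking the reverse complement of GGAGACGC gives GCGTCTCC, found at positions 194–201 on the template; the primer anneals here to the top strand with its 3' end pointing upstream.
The product is the template from position 149 through 201 (53 bp).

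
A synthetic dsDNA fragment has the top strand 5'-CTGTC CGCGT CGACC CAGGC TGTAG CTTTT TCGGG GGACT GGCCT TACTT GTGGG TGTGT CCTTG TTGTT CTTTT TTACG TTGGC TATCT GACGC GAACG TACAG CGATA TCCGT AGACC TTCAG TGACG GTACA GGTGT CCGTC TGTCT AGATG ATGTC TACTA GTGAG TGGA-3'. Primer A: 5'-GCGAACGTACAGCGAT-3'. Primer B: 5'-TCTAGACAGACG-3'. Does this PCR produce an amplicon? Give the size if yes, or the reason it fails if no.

Yes — a 60 bp product.

Primer A (GCGAACGTACAGCGAT) matches the top strand at positions 94–109; it acts as a forward primer.
Primer B's reverse complement is CGTCTGTCTAGA, matching the top strand at positions 142–153; it acts as a reverse primer.
The 3' ends face each other across positions 94–153, giving a 60 bp product.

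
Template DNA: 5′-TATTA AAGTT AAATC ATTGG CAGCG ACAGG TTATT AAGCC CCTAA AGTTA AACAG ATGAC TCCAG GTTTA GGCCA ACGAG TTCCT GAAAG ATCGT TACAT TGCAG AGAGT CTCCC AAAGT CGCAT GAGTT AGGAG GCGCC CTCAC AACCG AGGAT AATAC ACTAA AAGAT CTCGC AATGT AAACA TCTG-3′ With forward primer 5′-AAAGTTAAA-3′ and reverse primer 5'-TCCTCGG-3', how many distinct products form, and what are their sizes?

Two products: 150 bp, 111 bp

The forward primer AAAGTTAAA matches the top strand at positions 5–13, 44–52.
The reverse primer's reverse complement is CCGAGGA, matching at positions 148–154.
Each forward site pairs with the reverse site to give a product ending at position 154: sizes 150, 111 bp.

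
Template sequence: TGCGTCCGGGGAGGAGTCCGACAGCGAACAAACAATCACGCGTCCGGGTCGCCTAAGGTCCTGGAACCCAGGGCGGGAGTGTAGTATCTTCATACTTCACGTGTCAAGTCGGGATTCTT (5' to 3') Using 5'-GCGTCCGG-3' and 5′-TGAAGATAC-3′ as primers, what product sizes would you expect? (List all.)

91 bp, 53 bp

The forward primer GCGTCCGG matches the top strand at positions 2–9, 40–47.
The reverse primer's reverse complement is GTATCTTCA, matching at positions 84–92.
Each forward site pairs with the reverse site to give a product ending at position 92: sizes 91, 53 bp.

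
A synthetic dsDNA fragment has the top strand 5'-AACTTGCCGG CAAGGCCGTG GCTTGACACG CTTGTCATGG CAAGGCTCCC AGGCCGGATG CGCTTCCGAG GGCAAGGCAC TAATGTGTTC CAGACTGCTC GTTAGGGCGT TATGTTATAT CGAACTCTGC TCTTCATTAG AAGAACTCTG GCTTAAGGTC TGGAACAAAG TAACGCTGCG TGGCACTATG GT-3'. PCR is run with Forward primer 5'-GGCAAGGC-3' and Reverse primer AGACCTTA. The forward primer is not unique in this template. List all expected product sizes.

The forward primer GGCAAGGC matches the top strand at positions 9–16, 39–46, 71–78.
The reverse primer's reverse complement is TAAGGTCT, matching at positions 154–161.
Each forward site pairs with the reverse site to give a product ending at position 161: sizes 153, 123, 91 bp.

153 bp, 123 bp, 91 bp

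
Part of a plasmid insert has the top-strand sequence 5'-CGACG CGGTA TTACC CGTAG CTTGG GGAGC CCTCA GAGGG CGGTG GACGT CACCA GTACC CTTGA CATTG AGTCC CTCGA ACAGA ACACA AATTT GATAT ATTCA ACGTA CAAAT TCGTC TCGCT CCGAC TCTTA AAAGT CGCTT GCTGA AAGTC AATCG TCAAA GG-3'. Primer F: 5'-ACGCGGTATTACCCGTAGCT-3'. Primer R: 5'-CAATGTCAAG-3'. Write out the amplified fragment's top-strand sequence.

5'-ACGCGGTATTACCCGTAGCTTGGGGAGCCCTCAGAGGGCGGTGGACGTCACCAGTACCCTTGACATTG-3'

Forward primer ACGCGGTATTACCCGTAGCT is found on the top strand at positions 3–22.
Reverse complement of the reverse primer: CTTGACATTG. This occurs on the top strand at positions 61–70.
The product is the template from position 3 through 70 (68 bp).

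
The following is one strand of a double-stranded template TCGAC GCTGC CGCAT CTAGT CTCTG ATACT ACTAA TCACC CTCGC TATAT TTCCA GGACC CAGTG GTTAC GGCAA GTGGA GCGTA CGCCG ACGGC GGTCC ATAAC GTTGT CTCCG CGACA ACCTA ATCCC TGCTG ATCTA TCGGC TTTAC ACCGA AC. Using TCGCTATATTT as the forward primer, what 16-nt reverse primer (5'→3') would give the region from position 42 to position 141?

The product's 3' end on the top strand is position 141.
The reverse primer anneals to the top strand over positions 126–141, i.e. to ATCCCTGCTGATCTAT.
Its sequence written 5'→3' is the reverse complement: ATAGATCAGCAGGGAT.

5'-ATAGATCAGCAGGGAT-3'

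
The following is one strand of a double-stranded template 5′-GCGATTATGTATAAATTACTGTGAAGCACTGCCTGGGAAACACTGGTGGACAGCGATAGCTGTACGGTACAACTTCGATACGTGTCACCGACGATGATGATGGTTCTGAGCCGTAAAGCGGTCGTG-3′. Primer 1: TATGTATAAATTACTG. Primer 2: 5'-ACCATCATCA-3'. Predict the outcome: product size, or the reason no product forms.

Yes — a 99 bp product.

Primer 1 (TATGTATAAATTACTG) matches the top strand at positions 6–21; it acts as a forward primer.
Primer 2's reverse complement is TGATGATGGT, matching the top strand at positions 95–104; it acts as a reverse primer.
The 3' ends face each other across positions 6–104, giving a 99 bp product.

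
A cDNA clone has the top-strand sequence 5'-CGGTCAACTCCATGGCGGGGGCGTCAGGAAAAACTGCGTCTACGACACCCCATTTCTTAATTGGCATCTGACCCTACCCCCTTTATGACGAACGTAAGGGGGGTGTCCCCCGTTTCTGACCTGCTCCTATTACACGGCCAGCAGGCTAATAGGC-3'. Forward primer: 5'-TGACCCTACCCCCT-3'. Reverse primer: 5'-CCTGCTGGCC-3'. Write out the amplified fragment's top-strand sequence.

Scanning the template, TGACCCTACCCCCT occurs at positions 69–82; this primer anneals to the bottom strand there with its 3' end pointing downstream.
Taking the reverse complement of CCTGCTGGCC gives GGCCAGCAGG, found at positions 136–145 on the template; the primer anneals here to the top strand with its 3' end pointing upstream.
The product is the template from position 69 through 145 (77 bp).

5'-TGACCCTACCCCCTTTATGACGAACGTAAGGGGGGTGTCCCCCGTTTCTGACCTGCTCCTATTACACGGCCAGCAGG-3'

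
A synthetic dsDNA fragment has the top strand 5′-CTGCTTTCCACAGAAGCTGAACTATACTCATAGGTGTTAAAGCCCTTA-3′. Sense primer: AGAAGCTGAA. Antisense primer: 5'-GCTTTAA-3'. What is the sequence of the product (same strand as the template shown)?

Forward primer AGAAGCTGAA is found on the top strand at positions 12–21.
Reverse complement of the reverse primer: TTAAAGC. This occurs on the top strand at positions 37–43.
The product is the template from position 12 through 43 (32 bp).

5'-AGAAGCTGAACTATACTCATAGGTGTTAAAGC-3'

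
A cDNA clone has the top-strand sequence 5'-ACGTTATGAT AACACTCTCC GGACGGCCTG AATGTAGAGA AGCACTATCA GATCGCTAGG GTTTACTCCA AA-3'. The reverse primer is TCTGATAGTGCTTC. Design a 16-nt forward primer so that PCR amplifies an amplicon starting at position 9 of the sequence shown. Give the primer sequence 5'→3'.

5'-ATAACACTCTCCGGAC-3'

The reverse primer's reverse complement GAAGCACTATCAGA matches the template at positions 39–52; the product starts at position 9.
The forward primer is identical to the top strand over positions 9–24: ATAACACTCTCCGGAC.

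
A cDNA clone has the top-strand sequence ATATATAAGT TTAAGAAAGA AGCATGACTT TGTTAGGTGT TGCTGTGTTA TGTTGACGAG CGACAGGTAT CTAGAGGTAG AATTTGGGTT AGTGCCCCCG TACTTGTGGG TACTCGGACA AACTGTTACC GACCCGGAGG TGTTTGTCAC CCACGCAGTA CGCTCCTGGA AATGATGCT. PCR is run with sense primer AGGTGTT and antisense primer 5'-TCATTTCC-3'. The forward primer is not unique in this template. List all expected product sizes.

141 bp, 38 bp

The forward primer AGGTGTT matches the top strand at positions 35–41, 138–144.
The reverse primer's reverse complement is GGAAATGA, matching at positions 168–175.
Each forward site pairs with the reverse site to give a product ending at position 175: sizes 141, 38 bp.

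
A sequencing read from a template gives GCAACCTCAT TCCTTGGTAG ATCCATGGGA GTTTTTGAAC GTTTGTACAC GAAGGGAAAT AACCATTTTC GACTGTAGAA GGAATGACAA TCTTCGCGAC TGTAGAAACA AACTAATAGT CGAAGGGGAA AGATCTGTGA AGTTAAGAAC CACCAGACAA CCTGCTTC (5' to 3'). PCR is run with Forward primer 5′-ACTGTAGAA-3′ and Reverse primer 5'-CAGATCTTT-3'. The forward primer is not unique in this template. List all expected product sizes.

The forward primer ACTGTAGAA matches the top strand at positions 72–80, 99–107.
The reverse primer's reverse complement is AAAGATCTG, matching at positions 129–137.
Each forward site pairs with the reverse site to give a product ending at position 137: sizes 66, 39 bp.

66 bp, 39 bp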